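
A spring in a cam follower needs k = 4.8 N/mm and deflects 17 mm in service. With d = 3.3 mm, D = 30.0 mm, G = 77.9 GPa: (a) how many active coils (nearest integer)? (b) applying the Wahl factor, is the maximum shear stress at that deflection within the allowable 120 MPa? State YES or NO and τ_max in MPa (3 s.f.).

N_a = Gd⁴/(8D³k) = (77.9×10³)(3.3⁴)/(8·30.0³·4.8) = 8.91 → N_a = 9
Actual rate k = Gd⁴/(8D³·9) = 4.7522 N/mm
Working load F = kδ = 4.7522·17 = 80.788 N
C = 30.0/3.3 = 9.0909; K_W = (4C−1)/(4C−4)+0.615/C = 1.1603
τ_max = K_W·8FD/(πd³) = 1.1603·171.74 = 199.28 MPa
τ_max > 120 MPa → exceeds allowable

(a) 9 coils; (b) NO, τ_max = 199 MPa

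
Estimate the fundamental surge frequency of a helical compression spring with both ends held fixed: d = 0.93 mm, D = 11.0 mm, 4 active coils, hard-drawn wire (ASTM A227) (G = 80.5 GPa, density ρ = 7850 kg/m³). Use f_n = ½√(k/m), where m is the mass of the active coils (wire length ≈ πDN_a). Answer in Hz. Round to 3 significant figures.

692 Hz

k = Gd⁴/(8D³N_a) = (80.5×10³)(0.93⁴)/(8·11.0³·4) = 1.4138 N/mm = 1413.8 N/m
Wire length L = πDN_a = π·11.0·4 = 138.23 mm
m = ρ·(πd²/4)·L = 7850 × 0.67929×10⁻⁶ m² × 0.13823 m = 0.0007371 kg
f_n = ½√(k/m) = 0.5·√(1413.8/0.0007371) = 0.5·√(1.9181e+06) = 692.48 Hz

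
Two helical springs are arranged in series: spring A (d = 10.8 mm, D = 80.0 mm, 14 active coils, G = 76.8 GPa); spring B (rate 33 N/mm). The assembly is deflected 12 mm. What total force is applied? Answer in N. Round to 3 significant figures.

k_A = Gd⁴/(8D³N_a) = (76.8×10³)(10.8⁴)/(8·80.0³·14) = 18.221 N/mm
Series: 1/k_eq = 1/18.221 + 1/33 = 0.085185; k_eq = 11.739 N/mm
F = k_eq·δ = 11.739·12 = 140.87 N

141 N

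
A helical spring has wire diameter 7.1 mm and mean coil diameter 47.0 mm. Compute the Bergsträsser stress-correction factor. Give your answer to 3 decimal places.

1.213

C = D/d = 47.0/7.1 = 6.6197
K_B = (4C+2)/(4C−3) = 28.479/23.479 = 1.2130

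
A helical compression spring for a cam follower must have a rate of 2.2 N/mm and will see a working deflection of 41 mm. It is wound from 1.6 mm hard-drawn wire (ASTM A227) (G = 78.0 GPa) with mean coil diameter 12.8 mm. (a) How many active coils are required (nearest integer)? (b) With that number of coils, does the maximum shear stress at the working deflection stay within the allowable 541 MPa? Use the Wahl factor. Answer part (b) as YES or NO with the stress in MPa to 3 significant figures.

N_a = Gd⁴/(8D³k) = (78.0×10³)(1.6⁴)/(8·12.8³·2.2) = 13.85 → N_a = 14
Actual rate k = Gd⁴/(8D³·14) = 2.1763 N/mm
Working load F = kδ = 2.1763·41 = 89.23 N
C = 12.8/1.6 = 8.0000; K_W = (4C−1)/(4C−4)+0.615/C = 1.1840
τ_max = K_W·8FD/(πd³) = 1.1840·710.07 = 840.73 MPa
τ_max > 541 MPa → exceeds allowable

(a) 14 coils; (b) NO, τ_max = 841 MPa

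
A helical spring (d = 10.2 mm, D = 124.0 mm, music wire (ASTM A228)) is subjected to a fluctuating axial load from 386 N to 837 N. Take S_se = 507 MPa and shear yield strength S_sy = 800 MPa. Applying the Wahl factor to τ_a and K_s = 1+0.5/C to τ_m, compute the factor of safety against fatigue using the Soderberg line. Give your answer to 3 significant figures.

2.60

C = D/d = 124.0/10.2 = 12.1569; K_W = (4C−1)/(4C−4)+0.615/C = 1.1178; K_s = 1+0.5/C = 1.0411
F_a = (F_max−F_min)/2 = 225.5 N; F_m = (F_max+F_min)/2 = 611.5 N
τ_a = K_W·8F_aD/(πd³) = 1.1178 × 67.098 = 75.003 MPa
τ_m = K_s·8F_mD/(πd³) = 1.0411 × 181.95 = 189.44 MPa
Soderberg: 1/n_f = τ_a/S_se + τ_m/S_sy = 75.003/507 + 189.44/800 = 0.14793 + 0.23679 = 0.38473
n_f = 1/0.38473 = 2.599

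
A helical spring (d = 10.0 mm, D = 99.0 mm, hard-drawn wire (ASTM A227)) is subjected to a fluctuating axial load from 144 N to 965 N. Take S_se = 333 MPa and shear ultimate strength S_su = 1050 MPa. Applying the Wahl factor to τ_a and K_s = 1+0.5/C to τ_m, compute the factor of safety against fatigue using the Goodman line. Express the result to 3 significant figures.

2.02

C = D/d = 99.0/10.0 = 9.9000; K_W = (4C−1)/(4C−4)+0.615/C = 1.1464; K_s = 1+0.5/C = 1.0505
F_a = (F_max−F_min)/2 = 410.5 N; F_m = (F_max+F_min)/2 = 554.5 N
τ_a = K_W·8F_aD/(πd³) = 1.1464 × 103.49 = 118.64 MPa
τ_m = K_s·8F_mD/(πd³) = 1.0505 × 139.79 = 146.85 MPa
Goodman: 1/n_f = τ_a/S_se + τ_m/S_su = 118.64/333 + 146.85/1050 = 0.35627 + 0.13986 = 0.49613
n_f = 1/0.49613 = 2.016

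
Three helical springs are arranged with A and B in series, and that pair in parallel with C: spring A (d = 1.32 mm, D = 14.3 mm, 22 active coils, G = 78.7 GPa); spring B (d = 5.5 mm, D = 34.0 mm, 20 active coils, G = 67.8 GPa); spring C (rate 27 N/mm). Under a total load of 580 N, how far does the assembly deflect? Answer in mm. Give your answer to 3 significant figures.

21.1 mm

k_A = Gd⁴/(8D³N_a) = (78.7×10³)(1.32⁴)/(8·14.3³·22) = 0.46425 N/mm
k_B = Gd⁴/(8D³N_a) = (67.8×10³)(5.5⁴)/(8·34.0³·20) = 9.8656 N/mm
Springs A,B series: k_AB = 1/(1/0.46425+1/9.8656) = 0.44338 N/mm; parallel with C: k_eq = 0.44338+27 = 27.443 N/mm
δ = F/k_eq = 580/27.443 = 21.134 mm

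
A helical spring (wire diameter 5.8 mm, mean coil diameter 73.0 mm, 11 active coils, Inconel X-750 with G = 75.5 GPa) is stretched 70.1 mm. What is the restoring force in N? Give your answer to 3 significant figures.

175 N

k = Gd⁴/(8D³N_a) = (75.5×10³)(5.8⁴)/(8·73.0³·11) = 2.4958 N/mm
F = k·δ = 2.4958 × 70.1 = 174.95 N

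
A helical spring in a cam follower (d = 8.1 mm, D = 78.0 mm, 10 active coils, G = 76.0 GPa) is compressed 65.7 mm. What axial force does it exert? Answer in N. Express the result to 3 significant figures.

566 N

k = Gd⁴/(8D³N_a) = (76.0×10³)(8.1⁴)/(8·78.0³·10) = 8.6175 N/mm
F = k·δ = 8.6175 × 65.7 = 566.17 N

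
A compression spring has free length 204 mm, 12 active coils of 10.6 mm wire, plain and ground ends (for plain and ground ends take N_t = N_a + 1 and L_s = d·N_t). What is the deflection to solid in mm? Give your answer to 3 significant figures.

N_t = 13; L_s = 10.6·13 = 137.8 mm
δ_solid = L₀ − L_s = 204 − 137.8 = 66.2 mm

66.2 mm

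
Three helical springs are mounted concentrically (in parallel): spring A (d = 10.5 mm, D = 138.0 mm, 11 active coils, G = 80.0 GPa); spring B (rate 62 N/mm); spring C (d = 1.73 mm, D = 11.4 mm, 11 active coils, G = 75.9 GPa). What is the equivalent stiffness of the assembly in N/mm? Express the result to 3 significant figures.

k_A = Gd⁴/(8D³N_a) = (80.0×10³)(10.5⁴)/(8·138.0³·11) = 4.2046 N/mm
k_C = Gd⁴/(8D³N_a) = (75.9×10³)(1.73⁴)/(8·11.4³·11) = 5.2147 N/mm
Parallel: k_eq = 4.2046 + 62 + 5.2147 = 71.419 N/mm

71.4 N/mm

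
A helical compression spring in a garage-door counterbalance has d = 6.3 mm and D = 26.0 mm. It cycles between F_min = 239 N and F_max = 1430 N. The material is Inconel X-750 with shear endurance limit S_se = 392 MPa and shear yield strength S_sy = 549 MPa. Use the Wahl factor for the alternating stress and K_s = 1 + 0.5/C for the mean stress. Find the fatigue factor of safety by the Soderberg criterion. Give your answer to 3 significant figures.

C = D/d = 26.0/6.3 = 4.1270; K_W = (4C−1)/(4C−4)+0.615/C = 1.3889; K_s = 1+0.5/C = 1.1212
F_a = (F_max−F_min)/2 = 595.5 N; F_m = (F_max+F_min)/2 = 834.5 N
τ_a = K_W·8F_aD/(πd³) = 1.3889 × 157.68 = 219 MPa
τ_m = K_s·8F_mD/(πd³) = 1.1212 × 220.96 = 247.73 MPa
Soderberg: 1/n_f = τ_a/S_se + τ_m/S_sy = 219/392 + 247.73/549 = 0.55866 + 0.45124 = 1.0099
n_f = 1/1.0099 = 0.9902

0.990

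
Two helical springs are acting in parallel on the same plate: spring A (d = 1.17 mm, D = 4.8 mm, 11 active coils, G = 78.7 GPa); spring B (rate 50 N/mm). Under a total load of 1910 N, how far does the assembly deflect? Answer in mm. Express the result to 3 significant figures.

k_A = Gd⁴/(8D³N_a) = (78.7×10³)(1.17⁴)/(8·4.8³·11) = 15.153 N/mm
Parallel: k_eq = 15.153 + 50 = 65.153 N/mm
δ = F/k_eq = 1910/65.153 = 29.315 mm

29.3 mm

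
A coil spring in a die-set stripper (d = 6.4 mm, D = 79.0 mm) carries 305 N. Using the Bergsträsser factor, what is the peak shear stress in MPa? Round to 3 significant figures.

Spring index C = D/d = 79.0/6.4 = 12.3438
K_B = (4C+2)/(4C−3) = 51.375/46.375 = 1.1078
τ₀ = 8FD/(πd³) = 8·305·79.0/(π·6.4³) = 192760/823.55 = 234.06 MPa
τ_max = K·τ₀ = 1.1078 × 234.06 = 259.3 MPa

259 MPa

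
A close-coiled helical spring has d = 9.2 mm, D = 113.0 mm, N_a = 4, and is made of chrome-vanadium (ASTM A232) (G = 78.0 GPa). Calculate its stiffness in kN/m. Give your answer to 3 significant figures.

12.1 kN/m

k = Gd⁴/(8D³N_a) = (78.0×10³ × 9.2⁴) / (8 × 113.0³ × 4)
  = 5.58787e+08 / 4.61727e+07 = 12.102 N/mm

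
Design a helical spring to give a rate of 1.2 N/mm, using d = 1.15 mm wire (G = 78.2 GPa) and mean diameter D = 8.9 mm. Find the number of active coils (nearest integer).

20

N_a = Gd⁴/(8D³k) = (78.2×10³ × 1.15⁴)/(8 × 8.9³ × 1.2)
    = 136772 / 6767.7 = 20.21 → 20 coils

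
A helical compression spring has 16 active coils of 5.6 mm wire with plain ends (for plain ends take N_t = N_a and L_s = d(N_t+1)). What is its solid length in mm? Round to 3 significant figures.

95.2 mm

plain ends: N_t = N_a = 16
L_s = d·(N_t+1) = 5.6 × 17 = 95.2 mm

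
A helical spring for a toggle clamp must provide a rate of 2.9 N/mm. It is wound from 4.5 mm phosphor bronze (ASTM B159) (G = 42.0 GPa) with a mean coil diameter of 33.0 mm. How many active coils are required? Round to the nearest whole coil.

N_a = Gd⁴/(8D³k) = (42.0×10³ × 4.5⁴)/(8 × 33.0³ × 2.9)
    = 1.72226e+07 / 833738 = 20.66 → 21 coils

21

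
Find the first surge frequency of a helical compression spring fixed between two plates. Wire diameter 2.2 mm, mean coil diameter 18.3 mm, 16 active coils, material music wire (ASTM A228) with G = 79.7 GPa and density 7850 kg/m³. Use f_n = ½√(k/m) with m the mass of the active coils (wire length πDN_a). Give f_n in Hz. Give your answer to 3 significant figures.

147 Hz

k = Gd⁴/(8D³N_a) = (79.7×10³)(2.2⁴)/(8·18.3³·16) = 2.38 N/mm = 2380 N/m
Wire length L = πDN_a = π·18.3·16 = 919.86 mm
m = ρ·(πd²/4)·L = 7850 × 3.8013×10⁻⁶ m² × 0.91986 m = 0.027449 kg
f_n = ½√(k/m) = 0.5·√(2380/0.027449) = 0.5·√(86708) = 147.23 Hz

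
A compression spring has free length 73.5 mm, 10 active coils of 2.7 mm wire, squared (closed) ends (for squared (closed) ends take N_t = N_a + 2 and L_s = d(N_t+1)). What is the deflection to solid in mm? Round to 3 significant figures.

38.4 mm

N_t = 12; L_s = 2.7·13 = 35.1 mm
δ_solid = L₀ − L_s = 73.5 − 35.1 = 38.4 mm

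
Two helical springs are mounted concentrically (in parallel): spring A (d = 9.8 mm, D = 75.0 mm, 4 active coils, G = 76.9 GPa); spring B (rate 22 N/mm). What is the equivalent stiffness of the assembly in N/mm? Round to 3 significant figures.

74.5 N/mm

k_A = Gd⁴/(8D³N_a) = (76.9×10³)(9.8⁴)/(8·75.0³·4) = 52.541 N/mm
Parallel: k_eq = 52.541 + 22 = 74.541 N/mm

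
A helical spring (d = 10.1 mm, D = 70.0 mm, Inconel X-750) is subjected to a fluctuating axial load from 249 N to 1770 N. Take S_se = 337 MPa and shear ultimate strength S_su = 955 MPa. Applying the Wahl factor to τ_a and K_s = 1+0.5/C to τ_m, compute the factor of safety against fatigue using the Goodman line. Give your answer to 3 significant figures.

1.49

C = D/d = 70.0/10.1 = 6.9307; K_W = (4C−1)/(4C−4)+0.615/C = 1.2152; K_s = 1+0.5/C = 1.0721
F_a = (F_max−F_min)/2 = 760.5 N; F_m = (F_max+F_min)/2 = 1009.5 N
τ_a = K_W·8F_aD/(πd³) = 1.2152 × 131.57 = 159.89 MPa
τ_m = K_s·8F_mD/(πd³) = 1.0721 × 174.65 = 187.25 MPa
Goodman: 1/n_f = τ_a/S_se + τ_m/S_su = 159.89/337 + 187.25/955 = 0.47445 + 0.19608 = 0.67053
n_f = 1/0.67053 = 1.491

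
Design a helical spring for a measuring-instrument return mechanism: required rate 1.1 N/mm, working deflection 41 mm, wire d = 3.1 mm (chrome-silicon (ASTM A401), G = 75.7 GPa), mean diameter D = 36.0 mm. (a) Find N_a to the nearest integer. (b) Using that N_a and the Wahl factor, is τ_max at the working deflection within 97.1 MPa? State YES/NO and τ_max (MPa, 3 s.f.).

(a) 17 coils; (b) NO, τ_max = 156 MPa

N_a = Gd⁴/(8D³k) = (75.7×10³)(3.1⁴)/(8·36.0³·1.1) = 17.03 → N_a = 17
Actual rate k = Gd⁴/(8D³·17) = 1.1018 N/mm
Working load F = kδ = 1.1018·41 = 45.173 N
C = 36.0/3.1 = 11.6129; K_W = (4C−1)/(4C−4)+0.615/C = 1.1236
τ_max = K_W·8FD/(πd³) = 1.1236·139.01 = 156.19 MPa
τ_max > 97.1 MPa → exceeds allowable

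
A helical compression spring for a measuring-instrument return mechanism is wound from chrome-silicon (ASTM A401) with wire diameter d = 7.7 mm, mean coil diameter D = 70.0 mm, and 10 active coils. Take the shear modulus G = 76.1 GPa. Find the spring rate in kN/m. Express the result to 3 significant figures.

9.75 kN/m

k = Gd⁴/(8D³N_a) = (76.1×10³ × 7.7⁴) / (8 × 70.0³ × 10)
  = 2.67515e+08 / 2.744e+07 = 9.7491 N/mm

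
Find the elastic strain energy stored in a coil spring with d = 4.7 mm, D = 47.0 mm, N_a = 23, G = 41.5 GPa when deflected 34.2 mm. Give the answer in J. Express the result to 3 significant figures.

0.620 J

k = Gd⁴/(8D³N_a) = (41.5×10³)(4.7⁴)/(8·47.0³·23) = 1.0601 N/mm
U = ½kδ² = 0.5 × 1.0601 × 34.2² = 619.94 N·mm = 0.61994 J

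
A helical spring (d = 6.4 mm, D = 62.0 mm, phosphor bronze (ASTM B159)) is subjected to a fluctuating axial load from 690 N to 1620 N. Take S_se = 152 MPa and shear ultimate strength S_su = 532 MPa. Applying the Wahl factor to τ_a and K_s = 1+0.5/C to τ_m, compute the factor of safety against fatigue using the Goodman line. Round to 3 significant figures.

C = D/d = 62.0/6.4 = 9.6875; K_W = (4C−1)/(4C−4)+0.615/C = 1.1498; K_s = 1+0.5/C = 1.0516
F_a = (F_max−F_min)/2 = 465 N; F_m = (F_max+F_min)/2 = 1155 N
τ_a = K_W·8F_aD/(πd³) = 1.1498 × 280.06 = 322.01 MPa
τ_m = K_s·8F_mD/(πd³) = 1.0516 × 695.62 = 731.53 MPa
Goodman: 1/n_f = τ_a/S_se + τ_m/S_su = 322.01/152 + 731.53/532 = 2.11850 + 1.37505 = 3.4936
n_f = 1/3.4936 = 0.2862

0.286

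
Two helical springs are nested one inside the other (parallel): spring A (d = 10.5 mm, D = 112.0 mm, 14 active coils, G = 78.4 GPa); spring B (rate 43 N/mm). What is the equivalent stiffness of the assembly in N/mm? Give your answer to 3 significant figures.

49.1 N/mm

k_A = Gd⁴/(8D³N_a) = (78.4×10³)(10.5⁴)/(8·112.0³·14) = 6.0562 N/mm
Parallel: k_eq = 6.0562 + 43 = 49.056 N/mm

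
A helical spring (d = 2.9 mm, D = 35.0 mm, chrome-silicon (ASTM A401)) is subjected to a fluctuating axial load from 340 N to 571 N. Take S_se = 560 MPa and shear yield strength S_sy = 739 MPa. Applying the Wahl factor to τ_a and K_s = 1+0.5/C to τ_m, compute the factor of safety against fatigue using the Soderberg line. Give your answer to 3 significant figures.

C = D/d = 35.0/2.9 = 12.0690; K_W = (4C−1)/(4C−4)+0.615/C = 1.1187; K_s = 1+0.5/C = 1.0414
F_a = (F_max−F_min)/2 = 115.5 N; F_m = (F_max+F_min)/2 = 455.5 N
τ_a = K_W·8F_aD/(πd³) = 1.1187 × 422.08 = 472.19 MPa
τ_m = K_s·8F_mD/(πd³) = 1.0414 × 1664.6 = 1733.5 MPa
Soderberg: 1/n_f = τ_a/S_se + τ_m/S_sy = 472.19/560 + 1733.5/739 = 0.84319 + 2.34578 = 3.189
n_f = 1/3.189 = 0.3136

0.314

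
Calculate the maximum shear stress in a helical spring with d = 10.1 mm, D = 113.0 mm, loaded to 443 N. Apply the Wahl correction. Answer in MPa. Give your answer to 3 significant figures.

140 MPa

Spring index C = D/d = 113.0/10.1 = 11.1881
K_W = (4C−1)/(4C−4) + 0.615/C = 43.752/40.752 + 0.0550 = 1.1286
τ₀ = 8FD/(πd³) = 8·443·113.0/(π·10.1³) = 400472/3236.8 = 123.73 MPa
τ_max = K·τ₀ = 1.1286 × 123.73 = 139.63 MPa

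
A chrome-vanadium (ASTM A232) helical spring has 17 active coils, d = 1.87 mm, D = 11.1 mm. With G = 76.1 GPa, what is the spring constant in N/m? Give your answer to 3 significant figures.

5000 N/m

k = Gd⁴/(8D³N_a) = (76.1×10³ × 1.87⁴) / (8 × 11.1³ × 17)
  = 930574 / 185998 = 5.0031 N/mm = 5003.1 N/m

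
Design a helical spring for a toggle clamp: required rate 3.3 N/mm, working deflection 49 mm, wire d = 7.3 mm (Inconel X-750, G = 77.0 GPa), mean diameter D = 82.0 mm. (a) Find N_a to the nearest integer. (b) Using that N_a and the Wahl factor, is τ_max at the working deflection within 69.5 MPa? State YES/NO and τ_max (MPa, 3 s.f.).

N_a = Gd⁴/(8D³k) = (77.0×10³)(7.3⁴)/(8·82.0³·3.3) = 15.02 → N_a = 15
Actual rate k = Gd⁴/(8D³·15) = 3.3049 N/mm
Working load F = kδ = 3.3049·49 = 161.94 N
C = 82.0/7.3 = 11.2329; K_W = (4C−1)/(4C−4)+0.615/C = 1.1280
τ_max = K_W·8FD/(πd³) = 1.1280·86.924 = 98.054 MPa
τ_max > 69.5 MPa → exceeds allowable

(a) 15 coils; (b) NO, τ_max = 98.1 MPa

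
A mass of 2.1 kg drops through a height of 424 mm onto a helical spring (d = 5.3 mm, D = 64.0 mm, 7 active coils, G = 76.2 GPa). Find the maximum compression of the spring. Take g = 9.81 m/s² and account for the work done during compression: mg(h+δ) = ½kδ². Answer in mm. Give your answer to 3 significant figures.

k = Gd⁴/(8D³N_a) = (76.2×10³)(5.3⁴)/(8·64.0³·7) = 4.0957 N/mm
W = mg = 2.1 × 9.81 = 20.601 N
½kδ² − Wδ − Wh = 0 → δ = (W + √(W² + 2kWh))/k
δ = (20.601 + √(424.4 + 71550.8))/4.0957 = (20.601 + 268.28)/4.0957 = 70.533 mm

70.5 mm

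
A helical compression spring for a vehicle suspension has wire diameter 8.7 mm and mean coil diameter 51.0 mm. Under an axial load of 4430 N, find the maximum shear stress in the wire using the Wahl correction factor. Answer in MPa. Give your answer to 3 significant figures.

Spring index C = D/d = 51.0/8.7 = 5.8621
K_W = (4C−1)/(4C−4) + 0.615/C = 22.448/19.448 + 0.1049 = 1.2592
τ₀ = 8FD/(πd³) = 8·4430·51.0/(π·8.7³) = 1.80744e+06/2068.7 = 873.69 MPa
τ_max = K·τ₀ = 1.2592 × 873.69 = 1100.1 MPa

1100 MPa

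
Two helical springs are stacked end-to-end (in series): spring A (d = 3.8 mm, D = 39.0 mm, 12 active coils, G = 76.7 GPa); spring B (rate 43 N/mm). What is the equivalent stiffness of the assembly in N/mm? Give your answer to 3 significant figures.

2.64 N/mm

k_A = Gd⁴/(8D³N_a) = (76.7×10³)(3.8⁴)/(8·39.0³·12) = 2.8084 N/mm
Series: 1/k_eq = 1/2.8084 + 1/43 = 0.37933; k_eq = 2.6363 N/mm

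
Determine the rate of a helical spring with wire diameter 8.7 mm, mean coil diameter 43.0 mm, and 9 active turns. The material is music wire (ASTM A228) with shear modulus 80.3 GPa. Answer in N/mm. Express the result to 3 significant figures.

80.4 N/mm

k = Gd⁴/(8D³N_a) = (80.3×10³ × 8.7⁴) / (8 × 43.0³ × 9)
  = 4.60037e+08 / 5.7245e+06 = 80.363 N/mm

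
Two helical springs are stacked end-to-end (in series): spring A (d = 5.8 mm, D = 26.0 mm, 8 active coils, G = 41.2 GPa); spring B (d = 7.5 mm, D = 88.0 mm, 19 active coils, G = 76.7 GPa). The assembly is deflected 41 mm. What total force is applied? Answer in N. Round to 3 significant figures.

90.9 N

k_A = Gd⁴/(8D³N_a) = (41.2×10³)(5.8⁴)/(8·26.0³·8) = 41.449 N/mm
k_B = Gd⁴/(8D³N_a) = (76.7×10³)(7.5⁴)/(8·88.0³·19) = 2.3429 N/mm
Series: 1/k_eq = 1/41.449 + 1/2.3429 = 0.45095; k_eq = 2.2175 N/mm
F = k_eq·δ = 2.2175·41 = 90.919 N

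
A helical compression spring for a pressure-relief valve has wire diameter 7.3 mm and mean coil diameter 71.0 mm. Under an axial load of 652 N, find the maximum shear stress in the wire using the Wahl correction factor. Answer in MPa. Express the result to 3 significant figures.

348 MPa

Spring index C = D/d = 71.0/7.3 = 9.7260
K_W = (4C−1)/(4C−4) + 0.615/C = 37.904/34.904 + 0.0632 = 1.1492
τ₀ = 8FD/(πd³) = 8·652·71.0/(π·7.3³) = 370336/1222.1 = 303.02 MPa
τ_max = K·τ₀ = 1.1492 × 303.02 = 348.23 MPa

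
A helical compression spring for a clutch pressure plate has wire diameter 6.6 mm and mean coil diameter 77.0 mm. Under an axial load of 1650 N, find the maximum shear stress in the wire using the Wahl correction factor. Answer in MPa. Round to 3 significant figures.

1260 MPa

Spring index C = D/d = 77.0/6.6 = 11.6667
K_W = (4C−1)/(4C−4) + 0.615/C = 45.667/42.667 + 0.0527 = 1.1230
τ₀ = 8FD/(πd³) = 8·1650·77.0/(π·6.6³) = 1.0164e+06/903.2 = 1125.3 MPa
τ_max = K·τ₀ = 1.1230 × 1125.3 = 1263.8 MPa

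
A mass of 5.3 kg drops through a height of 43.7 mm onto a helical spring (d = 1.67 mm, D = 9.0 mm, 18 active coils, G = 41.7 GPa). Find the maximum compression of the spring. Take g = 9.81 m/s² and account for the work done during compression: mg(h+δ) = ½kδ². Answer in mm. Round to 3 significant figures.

58.7 mm

k = Gd⁴/(8D³N_a) = (41.7×10³)(1.67⁴)/(8·9.0³·18) = 3.0897 N/mm
W = mg = 5.3 × 9.81 = 51.993 N
½kδ² − Wδ − Wh = 0 → δ = (W + √(W² + 2kWh))/k
δ = (51.993 + √(2703.3 + 14040))/3.0897 = (51.993 + 129.4)/3.0897 = 58.708 mm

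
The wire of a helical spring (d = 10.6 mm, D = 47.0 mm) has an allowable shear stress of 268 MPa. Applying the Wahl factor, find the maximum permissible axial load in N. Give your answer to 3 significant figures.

1970 N

C = D/d = 47.0/10.6 = 4.4340
K_W = (4C−1)/(4C−4) + 0.615/C = 16.736/13.736 + 0.1387 = 1.3571
τ_max = K·8FD/(πd³) → F_max = τ_allow·πd³/(8DK)
F_max = 268·π·10.6³/(8·47.0·1.3571) = 1.0028e+06/510.27 = 1965.2 N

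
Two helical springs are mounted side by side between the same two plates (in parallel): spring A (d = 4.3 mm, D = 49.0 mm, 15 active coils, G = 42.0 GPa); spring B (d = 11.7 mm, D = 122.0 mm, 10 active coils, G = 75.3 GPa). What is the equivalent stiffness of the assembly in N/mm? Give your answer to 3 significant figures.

10.7 N/mm

k_A = Gd⁴/(8D³N_a) = (42.0×10³)(4.3⁴)/(8·49.0³·15) = 1.0171 N/mm
k_B = Gd⁴/(8D³N_a) = (75.3×10³)(11.7⁴)/(8·122.0³·10) = 9.7133 N/mm
Parallel: k_eq = 1.0171 + 9.7133 = 10.73 N/mm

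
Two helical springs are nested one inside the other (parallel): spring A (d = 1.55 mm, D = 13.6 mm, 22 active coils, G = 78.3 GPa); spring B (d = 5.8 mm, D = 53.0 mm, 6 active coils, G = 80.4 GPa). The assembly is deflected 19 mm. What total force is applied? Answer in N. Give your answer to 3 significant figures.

k_A = Gd⁴/(8D³N_a) = (78.3×10³)(1.55⁴)/(8·13.6³·22) = 1.0208 N/mm
k_B = Gd⁴/(8D³N_a) = (80.4×10³)(5.8⁴)/(8·53.0³·6) = 12.732 N/mm
Parallel: k_eq = 1.0208 + 12.732 = 13.753 N/mm
F = k_eq·δ = 13.753·19 = 261.31 N

261 N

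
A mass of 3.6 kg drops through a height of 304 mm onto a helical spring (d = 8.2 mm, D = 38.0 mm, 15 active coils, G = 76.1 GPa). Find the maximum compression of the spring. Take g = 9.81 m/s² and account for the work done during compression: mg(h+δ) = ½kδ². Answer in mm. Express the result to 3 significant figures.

k = Gd⁴/(8D³N_a) = (76.1×10³)(8.2⁴)/(8·38.0³·15) = 52.253 N/mm
W = mg = 3.6 × 9.81 = 35.316 N
½kδ² − Wδ − Wh = 0 → δ = (W + √(W² + 2kWh))/k
δ = (35.316 + √(1247.2 + 1.12197e+06))/52.253 = (35.316 + 1059.8)/52.253 = 20.959 mm

21.0 mm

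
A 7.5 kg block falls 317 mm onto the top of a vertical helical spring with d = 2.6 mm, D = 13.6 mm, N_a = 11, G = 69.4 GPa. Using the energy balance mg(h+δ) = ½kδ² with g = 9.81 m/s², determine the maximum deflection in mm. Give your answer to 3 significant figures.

62.4 mm

k = Gd⁴/(8D³N_a) = (69.4×10³)(2.6⁴)/(8·13.6³·11) = 14.327 N/mm
W = mg = 7.5 × 9.81 = 73.575 N
½kδ² − Wδ − Wh = 0 → δ = (W + √(W² + 2kWh))/k
δ = (73.575 + √(5413.3 + 668302))/14.327 = (73.575 + 820.8)/14.327 = 62.426 mm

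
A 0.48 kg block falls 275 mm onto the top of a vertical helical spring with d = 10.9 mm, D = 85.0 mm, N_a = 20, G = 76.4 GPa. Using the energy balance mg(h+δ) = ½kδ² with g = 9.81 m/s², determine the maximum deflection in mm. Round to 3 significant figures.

k = Gd⁴/(8D³N_a) = (76.4×10³)(10.9⁴)/(8·85.0³·20) = 10.975 N/mm
W = mg = 0.48 × 9.81 = 4.7088 N
½kδ² − Wδ − Wh = 0 → δ = (W + √(W² + 2kWh))/k
δ = (4.7088 + √(22.173 + 28424.7))/10.975 = (4.7088 + 168.66)/10.975 = 15.796 mm

15.8 mm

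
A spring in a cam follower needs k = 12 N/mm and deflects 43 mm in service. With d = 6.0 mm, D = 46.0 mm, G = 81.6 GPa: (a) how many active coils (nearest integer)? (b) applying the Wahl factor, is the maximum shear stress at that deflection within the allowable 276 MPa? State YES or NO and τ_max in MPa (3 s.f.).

(a) 11 coils; (b) NO, τ_max = 343 MPa

N_a = Gd⁴/(8D³k) = (81.6×10³)(6.0⁴)/(8·46.0³·12) = 11.32 → N_a = 11
Actual rate k = Gd⁴/(8D³·11) = 12.346 N/mm
Working load F = kδ = 12.346·43 = 530.89 N
C = 46.0/6.0 = 7.6667; K_W = (4C−1)/(4C−4)+0.615/C = 1.1927
τ_max = K_W·8FD/(πd³) = 1.1927·287.91 = 343.39 MPa
τ_max > 276 MPa → exceeds allowable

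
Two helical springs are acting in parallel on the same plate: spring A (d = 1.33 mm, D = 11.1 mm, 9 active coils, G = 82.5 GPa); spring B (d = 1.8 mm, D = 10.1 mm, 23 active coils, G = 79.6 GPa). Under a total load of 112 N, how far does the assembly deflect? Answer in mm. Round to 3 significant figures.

k_A = Gd⁴/(8D³N_a) = (82.5×10³)(1.33⁴)/(8·11.1³·9) = 2.6216 N/mm
k_B = Gd⁴/(8D³N_a) = (79.6×10³)(1.8⁴)/(8·10.1³·23) = 4.4078 N/mm
Parallel: k_eq = 2.6216 + 4.4078 = 7.0293 N/mm
δ = F/k_eq = 112/7.0293 = 15.933 mm

15.9 mm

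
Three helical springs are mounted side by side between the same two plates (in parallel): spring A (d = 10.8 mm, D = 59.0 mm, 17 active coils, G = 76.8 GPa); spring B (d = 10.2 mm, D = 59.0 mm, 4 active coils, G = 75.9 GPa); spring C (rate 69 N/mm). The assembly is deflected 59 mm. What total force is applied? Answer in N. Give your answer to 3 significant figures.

k_A = Gd⁴/(8D³N_a) = (76.8×10³)(10.8⁴)/(8·59.0³·17) = 37.408 N/mm
k_B = Gd⁴/(8D³N_a) = (75.9×10³)(10.2⁴)/(8·59.0³·4) = 125.01 N/mm
Parallel: k_eq = 37.408 + 125.01 + 69 = 231.42 N/mm
F = k_eq·δ = 231.42·59 = 13654 N

13700 N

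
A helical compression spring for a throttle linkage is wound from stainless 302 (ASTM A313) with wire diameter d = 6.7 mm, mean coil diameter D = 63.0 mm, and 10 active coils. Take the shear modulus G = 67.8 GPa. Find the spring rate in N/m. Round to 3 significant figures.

k = Gd⁴/(8D³N_a) = (67.8×10³ × 6.7⁴) / (8 × 63.0³ × 10)
  = 1.36625e+08 / 2.00038e+07 = 6.8299 N/mm = 6829.9 N/m

6830 N/m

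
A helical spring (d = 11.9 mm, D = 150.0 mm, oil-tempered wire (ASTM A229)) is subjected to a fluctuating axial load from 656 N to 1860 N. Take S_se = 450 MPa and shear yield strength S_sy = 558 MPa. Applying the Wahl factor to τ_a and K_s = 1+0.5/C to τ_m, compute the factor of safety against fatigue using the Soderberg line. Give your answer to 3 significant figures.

1.15

C = D/d = 150.0/11.9 = 12.6050; K_W = (4C−1)/(4C−4)+0.615/C = 1.1134; K_s = 1+0.5/C = 1.0397
F_a = (F_max−F_min)/2 = 602 N; F_m = (F_max+F_min)/2 = 1258 N
τ_a = K_W·8F_aD/(πd³) = 1.1134 × 136.45 = 151.93 MPa
τ_m = K_s·8F_mD/(πd³) = 1.0397 × 285.15 = 296.46 MPa
Soderberg: 1/n_f = τ_a/S_se + τ_m/S_sy = 151.93/450 + 296.46/558 = 0.33762 + 0.53129 = 0.86891
n_f = 1/0.86891 = 1.151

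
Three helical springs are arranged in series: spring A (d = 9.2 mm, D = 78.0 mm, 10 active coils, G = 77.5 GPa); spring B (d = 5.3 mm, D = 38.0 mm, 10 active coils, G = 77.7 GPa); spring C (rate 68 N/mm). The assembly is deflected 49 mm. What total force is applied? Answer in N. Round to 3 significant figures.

317 N

k_A = Gd⁴/(8D³N_a) = (77.5×10³)(9.2⁴)/(8·78.0³·10) = 14.624 N/mm
k_B = Gd⁴/(8D³N_a) = (77.7×10³)(5.3⁴)/(8·38.0³·10) = 13.966 N/mm
Series: 1/k_eq = 1/14.624 + 1/13.966 + 1/68 = 0.15469; k_eq = 6.4647 N/mm
F = k_eq·δ = 6.4647·49 = 316.77 N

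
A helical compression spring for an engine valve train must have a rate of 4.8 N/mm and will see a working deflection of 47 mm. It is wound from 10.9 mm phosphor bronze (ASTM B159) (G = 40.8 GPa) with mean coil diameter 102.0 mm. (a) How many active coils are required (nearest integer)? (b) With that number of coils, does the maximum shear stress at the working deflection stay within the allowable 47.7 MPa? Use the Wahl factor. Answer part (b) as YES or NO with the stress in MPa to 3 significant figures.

(a) 14 coils; (b) NO, τ_max = 52.8 MPa

N_a = Gd⁴/(8D³k) = (40.8×10³)(10.9⁴)/(8·102.0³·4.8) = 14.13 → N_a = 14
Actual rate k = Gd⁴/(8D³·14) = 4.8456 N/mm
Working load F = kδ = 4.8456·47 = 227.74 N
C = 102.0/10.9 = 9.3578; K_W = (4C−1)/(4C−4)+0.615/C = 1.1555
τ_max = K_W·8FD/(πd³) = 1.1555·45.678 = 52.779 MPa
τ_max > 47.7 MPa → exceeds allowable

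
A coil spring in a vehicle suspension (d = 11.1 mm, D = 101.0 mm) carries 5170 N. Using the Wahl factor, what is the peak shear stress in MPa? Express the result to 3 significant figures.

1130 MPa

Spring index C = D/d = 101.0/11.1 = 9.0991
K_W = (4C−1)/(4C−4) + 0.615/C = 35.396/32.396 + 0.0676 = 1.1602
τ₀ = 8FD/(πd³) = 8·5170·101.0/(π·11.1³) = 4.17736e+06/4296.5 = 972.26 MPa
τ_max = K·τ₀ = 1.1602 × 972.26 = 1128 MPa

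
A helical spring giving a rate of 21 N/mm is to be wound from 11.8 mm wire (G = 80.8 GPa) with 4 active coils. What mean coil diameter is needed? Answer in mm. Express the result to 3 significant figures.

D = (Gd⁴/(8N_a·k))^(1/3) = (80.8×10³·11.8⁴/(8·4·21))^(1/3)
  = (2.33115e+06)^(1/3) = 132.5938 mm

133 mm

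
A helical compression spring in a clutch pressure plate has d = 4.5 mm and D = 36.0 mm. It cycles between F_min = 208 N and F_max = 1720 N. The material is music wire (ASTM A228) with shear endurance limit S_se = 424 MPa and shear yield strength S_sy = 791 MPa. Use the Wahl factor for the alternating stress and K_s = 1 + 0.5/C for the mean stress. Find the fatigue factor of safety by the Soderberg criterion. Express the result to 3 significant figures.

0.292

C = D/d = 36.0/4.5 = 8.0000; K_W = (4C−1)/(4C−4)+0.615/C = 1.1840; K_s = 1+0.5/C = 1.0625
F_a = (F_max−F_min)/2 = 756 N; F_m = (F_max+F_min)/2 = 964 N
τ_a = K_W·8F_aD/(πd³) = 1.1840 × 760.55 = 900.5 MPa
τ_m = K_s·8F_mD/(πd³) = 1.0625 × 969.8 = 1030.4 MPa
Soderberg: 1/n_f = τ_a/S_se + τ_m/S_sy = 900.5/424 + 1030.4/791 = 2.12383 + 1.30267 = 3.4265
n_f = 1/3.4265 = 0.2918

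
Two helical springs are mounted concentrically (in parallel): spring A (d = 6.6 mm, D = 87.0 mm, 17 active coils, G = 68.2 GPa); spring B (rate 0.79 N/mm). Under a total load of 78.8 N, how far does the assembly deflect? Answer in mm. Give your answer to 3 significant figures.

k_A = Gd⁴/(8D³N_a) = (68.2×10³)(6.6⁴)/(8·87.0³·17) = 1.445 N/mm
Parallel: k_eq = 1.445 + 0.79 = 2.235 N/mm
δ = F/k_eq = 78.8/2.235 = 35.258 mm

35.3 mm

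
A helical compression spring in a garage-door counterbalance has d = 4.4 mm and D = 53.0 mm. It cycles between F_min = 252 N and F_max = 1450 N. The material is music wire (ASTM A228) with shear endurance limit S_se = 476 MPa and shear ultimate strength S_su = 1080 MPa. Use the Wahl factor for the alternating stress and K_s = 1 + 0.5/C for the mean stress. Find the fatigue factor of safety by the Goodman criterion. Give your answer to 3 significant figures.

C = D/d = 53.0/4.4 = 12.0455; K_W = (4C−1)/(4C−4)+0.615/C = 1.1190; K_s = 1+0.5/C = 1.0415
F_a = (F_max−F_min)/2 = 599 N; F_m = (F_max+F_min)/2 = 851 N
τ_a = K_W·8F_aD/(πd³) = 1.1190 × 949.04 = 1061.9 MPa
τ_m = K_s·8F_mD/(πd³) = 1.0415 × 1348.3 = 1404.3 MPa
Goodman: 1/n_f = τ_a/S_se + τ_m/S_su = 1061.9/476 + 1404.3/1080 = 2.23096 + 1.30025 = 3.5312
n_f = 1/3.5312 = 0.2832

0.283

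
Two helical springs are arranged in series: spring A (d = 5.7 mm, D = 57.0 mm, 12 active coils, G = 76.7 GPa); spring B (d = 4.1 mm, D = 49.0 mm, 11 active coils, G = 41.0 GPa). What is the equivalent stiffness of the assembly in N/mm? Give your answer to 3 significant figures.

0.898 N/mm

k_A = Gd⁴/(8D³N_a) = (76.7×10³)(5.7⁴)/(8·57.0³·12) = 4.5541 N/mm
k_B = Gd⁴/(8D³N_a) = (41.0×10³)(4.1⁴)/(8·49.0³·11) = 1.119 N/mm
Series: 1/k_eq = 1/4.5541 + 1/1.119 = 1.1132; k_eq = 0.89831 N/mm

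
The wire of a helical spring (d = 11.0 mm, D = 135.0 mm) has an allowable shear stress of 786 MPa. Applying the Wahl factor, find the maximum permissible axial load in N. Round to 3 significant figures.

C = D/d = 135.0/11.0 = 12.2727
K_W = (4C−1)/(4C−4) + 0.615/C = 48.091/45.091 + 0.0501 = 1.1166
τ_max = K·8FD/(πd³) → F_max = τ_allow·πd³/(8DK)
F_max = 786·π·11.0³/(8·135.0·1.1166) = 3.2866e+06/1206 = 2725.3 N

2730 N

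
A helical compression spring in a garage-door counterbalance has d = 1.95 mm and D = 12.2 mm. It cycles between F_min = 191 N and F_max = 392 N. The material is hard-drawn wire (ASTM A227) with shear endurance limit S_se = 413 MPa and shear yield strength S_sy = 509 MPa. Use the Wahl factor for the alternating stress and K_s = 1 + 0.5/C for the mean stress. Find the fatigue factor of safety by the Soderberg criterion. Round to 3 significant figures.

C = D/d = 12.2/1.95 = 6.2564; K_W = (4C−1)/(4C−4)+0.615/C = 1.2410; K_s = 1+0.5/C = 1.0799
F_a = (F_max−F_min)/2 = 100.5 N; F_m = (F_max+F_min)/2 = 291.5 N
τ_a = K_W·8F_aD/(πd³) = 1.2410 × 421.08 = 522.55 MPa
τ_m = K_s·8F_mD/(πd³) = 1.0799 × 1221.3 = 1318.9 MPa
Soderberg: 1/n_f = τ_a/S_se + τ_m/S_sy = 522.55/413 + 1318.9/509 = 1.26525 + 2.59124 = 3.8565
n_f = 1/3.8565 = 0.2593

0.259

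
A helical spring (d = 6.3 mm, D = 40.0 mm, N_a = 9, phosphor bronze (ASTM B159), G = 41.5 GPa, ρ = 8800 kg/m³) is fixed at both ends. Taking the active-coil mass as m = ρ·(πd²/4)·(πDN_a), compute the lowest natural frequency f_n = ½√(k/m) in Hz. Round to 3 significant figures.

k = Gd⁴/(8D³N_a) = (41.5×10³)(6.3⁴)/(8·40.0³·9) = 14.187 N/mm = 14187 N/m
Wire length L = πDN_a = π·40.0·9 = 1131 mm
m = ρ·(πd²/4)·L = 8800 × 31.172×10⁻⁶ m² × 1.131 m = 0.31025 kg
f_n = ½√(k/m) = 0.5·√(14187/0.31025) = 0.5·√(45729) = 106.92 Hz

107 Hz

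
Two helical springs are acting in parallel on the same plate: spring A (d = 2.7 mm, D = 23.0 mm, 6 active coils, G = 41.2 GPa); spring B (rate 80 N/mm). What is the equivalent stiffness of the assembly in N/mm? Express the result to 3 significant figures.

k_A = Gd⁴/(8D³N_a) = (41.2×10³)(2.7⁴)/(8·23.0³·6) = 3.7491 N/mm
Parallel: k_eq = 3.7491 + 80 = 83.749 N/mm

83.7 N/mm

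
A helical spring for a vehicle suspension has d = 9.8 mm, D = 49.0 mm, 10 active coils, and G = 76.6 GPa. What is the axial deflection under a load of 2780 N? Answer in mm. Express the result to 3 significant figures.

37.0 mm

k = Gd⁴/(8D³N_a) = (76.6×10³)(9.8⁴)/(8·49.0³·10) = 75.068 N/mm
δ = F/k = 2780 / 75.068 = 37.033 mm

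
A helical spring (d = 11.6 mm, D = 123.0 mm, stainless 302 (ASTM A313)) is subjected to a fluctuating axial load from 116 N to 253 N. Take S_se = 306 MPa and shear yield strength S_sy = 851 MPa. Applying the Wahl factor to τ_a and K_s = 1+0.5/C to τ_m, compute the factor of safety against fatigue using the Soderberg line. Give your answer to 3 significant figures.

10.4

C = D/d = 123.0/11.6 = 10.6034; K_W = (4C−1)/(4C−4)+0.615/C = 1.1361; K_s = 1+0.5/C = 1.0472
F_a = (F_max−F_min)/2 = 68.5 N; F_m = (F_max+F_min)/2 = 184.5 N
τ_a = K_W·8F_aD/(πd³) = 1.1361 × 13.746 = 15.616 MPa
τ_m = K_s·8F_mD/(πd³) = 1.0472 × 37.023 = 38.768 MPa
Soderberg: 1/n_f = τ_a/S_se + τ_m/S_sy = 15.616/306 + 38.768/851 = 0.05103 + 0.04556 = 0.09659
n_f = 1/0.09659 = 10.35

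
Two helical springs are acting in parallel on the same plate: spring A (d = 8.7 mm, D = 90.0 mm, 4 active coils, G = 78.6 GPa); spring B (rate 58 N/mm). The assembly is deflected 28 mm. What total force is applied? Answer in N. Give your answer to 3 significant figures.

2160 N

k_A = Gd⁴/(8D³N_a) = (78.6×10³)(8.7⁴)/(8·90.0³·4) = 19.303 N/mm
Parallel: k_eq = 19.303 + 58 = 77.303 N/mm
F = k_eq·δ = 77.303·28 = 2164.5 N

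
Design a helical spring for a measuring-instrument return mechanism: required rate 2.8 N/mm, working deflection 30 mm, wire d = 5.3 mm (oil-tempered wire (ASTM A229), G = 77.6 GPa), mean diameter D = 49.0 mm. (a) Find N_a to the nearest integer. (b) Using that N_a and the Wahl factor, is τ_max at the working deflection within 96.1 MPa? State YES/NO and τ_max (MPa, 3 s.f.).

(a) 23 coils; (b) YES, τ_max = 82.3 MPa

N_a = Gd⁴/(8D³k) = (77.6×10³)(5.3⁴)/(8·49.0³·2.8) = 23.23 → N_a = 23
Actual rate k = Gd⁴/(8D³·23) = 2.8285 N/mm
Working load F = kδ = 2.8285·30 = 84.856 N
C = 49.0/5.3 = 9.2453; K_W = (4C−1)/(4C−4)+0.615/C = 1.1575
τ_max = K_W·8FD/(πd³) = 1.1575·71.12 = 82.32 MPa
τ_max ≤ 96.1 MPa → acceptable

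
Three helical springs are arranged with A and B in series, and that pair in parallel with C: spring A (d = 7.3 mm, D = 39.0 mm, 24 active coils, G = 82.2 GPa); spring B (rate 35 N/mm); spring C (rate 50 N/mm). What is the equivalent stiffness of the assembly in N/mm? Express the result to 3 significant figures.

62.9 N/mm

k_A = Gd⁴/(8D³N_a) = (82.2×10³)(7.3⁴)/(8·39.0³·24) = 20.496 N/mm
Springs A,B series: k_AB = 1/(1/20.496+1/35) = 12.926 N/mm; parallel with C: k_eq = 12.926+50 = 62.926 N/mm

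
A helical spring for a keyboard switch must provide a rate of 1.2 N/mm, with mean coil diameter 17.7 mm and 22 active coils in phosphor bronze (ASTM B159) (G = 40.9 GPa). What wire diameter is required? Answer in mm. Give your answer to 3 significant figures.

2.31 mm

d = (8D³N_a·k / G)^(1/4) = (8·17.7³·22·1.2 / (40.9×10³))^0.25
  = (28.635)^0.25 = 2.3133 mm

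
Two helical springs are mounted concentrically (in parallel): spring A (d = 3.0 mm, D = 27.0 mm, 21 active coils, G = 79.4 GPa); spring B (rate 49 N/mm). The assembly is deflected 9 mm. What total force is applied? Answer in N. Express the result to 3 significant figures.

k_A = Gd⁴/(8D³N_a) = (79.4×10³)(3.0⁴)/(8·27.0³·21) = 1.9449 N/mm
Parallel: k_eq = 1.9449 + 49 = 50.945 N/mm
F = k_eq·δ = 50.945·9 = 458.5 N

459 N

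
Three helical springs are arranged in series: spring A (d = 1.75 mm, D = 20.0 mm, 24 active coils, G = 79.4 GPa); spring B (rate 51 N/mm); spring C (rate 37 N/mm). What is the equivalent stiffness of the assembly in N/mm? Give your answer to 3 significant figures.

0.474 N/mm

k_A = Gd⁴/(8D³N_a) = (79.4×10³)(1.75⁴)/(8·20.0³·24) = 0.48482 N/mm
Series: 1/k_eq = 1/0.48482 + 1/51 + 1/37 = 2.1093; k_eq = 0.4741 N/mm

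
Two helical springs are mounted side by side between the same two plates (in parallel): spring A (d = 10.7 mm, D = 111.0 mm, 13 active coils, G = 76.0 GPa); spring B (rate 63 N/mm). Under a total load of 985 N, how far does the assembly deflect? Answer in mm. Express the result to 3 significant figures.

14.1 mm

k_A = Gd⁴/(8D³N_a) = (76.0×10³)(10.7⁴)/(8·111.0³·13) = 7.004 N/mm
Parallel: k_eq = 7.004 + 63 = 70.004 N/mm
δ = F/k_eq = 985/70.004 = 14.071 mm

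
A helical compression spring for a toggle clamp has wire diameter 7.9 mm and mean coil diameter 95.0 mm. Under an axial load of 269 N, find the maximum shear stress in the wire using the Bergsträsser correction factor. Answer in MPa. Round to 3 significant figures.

147 MPa

Spring index C = D/d = 95.0/7.9 = 12.0253
K_B = (4C+2)/(4C−3) = 50.101/45.101 = 1.1109
τ₀ = 8FD/(πd³) = 8·269·95.0/(π·7.9³) = 204440/1548.9 = 131.99 MPa
τ_max = K·τ₀ = 1.1109 × 131.99 = 146.62 MPa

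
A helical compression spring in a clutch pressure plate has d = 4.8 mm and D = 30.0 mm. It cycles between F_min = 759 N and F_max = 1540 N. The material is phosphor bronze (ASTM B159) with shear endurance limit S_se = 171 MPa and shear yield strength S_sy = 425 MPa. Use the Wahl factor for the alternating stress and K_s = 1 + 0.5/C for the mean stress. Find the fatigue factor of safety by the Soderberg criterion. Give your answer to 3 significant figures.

C = D/d = 30.0/4.8 = 6.2500; K_W = (4C−1)/(4C−4)+0.615/C = 1.2413; K_s = 1+0.5/C = 1.0800
F_a = (F_max−F_min)/2 = 390.5 N; F_m = (F_max+F_min)/2 = 1149.5 N
τ_a = K_W·8F_aD/(πd³) = 1.2413 × 269.75 = 334.83 MPa
τ_m = K_s·8F_mD/(πd³) = 1.0800 × 794.05 = 857.57 MPa
Soderberg: 1/n_f = τ_a/S_se + τ_m/S_sy = 334.83/171 + 857.57/425 = 1.95805 + 2.01782 = 3.9759
n_f = 1/3.9759 = 0.2515

0.252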